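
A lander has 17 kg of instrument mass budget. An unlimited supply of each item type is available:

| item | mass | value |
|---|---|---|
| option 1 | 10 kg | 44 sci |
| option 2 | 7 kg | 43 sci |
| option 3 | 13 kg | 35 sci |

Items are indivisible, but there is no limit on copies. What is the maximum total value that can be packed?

87 sci

Best value-per-unit is option 2 at 43/7; filling with it alone gives 2×43 = 86.
Optimal mix: 1×option 1 + 1×option 2 → mass 17, value 87.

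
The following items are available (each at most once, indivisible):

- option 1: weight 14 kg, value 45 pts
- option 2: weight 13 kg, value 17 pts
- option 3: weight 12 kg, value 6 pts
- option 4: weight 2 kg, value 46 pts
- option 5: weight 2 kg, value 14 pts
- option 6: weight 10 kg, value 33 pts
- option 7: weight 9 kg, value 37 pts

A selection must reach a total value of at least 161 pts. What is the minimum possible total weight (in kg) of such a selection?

35

Subsets with value ≥ 161, sorted by total weight:
- option 1+option 4+option 6+option 7: weight 35, value 161
- option 1+option 4+option 5+option 6+option 7: weight 37, value 175
- option 1+option 3+option 4+option 6+option 7: weight 47, value 167
- option 1+option 2+option 4+option 6+option 7: weight 48, value 178
Minimum weight: 35 kg.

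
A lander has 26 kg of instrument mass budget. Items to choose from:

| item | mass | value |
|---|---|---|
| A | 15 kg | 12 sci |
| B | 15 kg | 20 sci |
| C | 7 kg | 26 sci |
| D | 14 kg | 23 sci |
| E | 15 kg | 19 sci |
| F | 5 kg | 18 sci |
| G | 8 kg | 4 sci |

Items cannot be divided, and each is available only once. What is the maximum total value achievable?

67 sci

Check high-value combinations within 26 kg:
- C+D+F: mass 7+14+5=26, value 26+23+18=67
- C+D: mass 7+14=21, value 26+23=49
- C+F+G: mass 7+5+8=20, value 26+18+4=48
Best: 67 sci.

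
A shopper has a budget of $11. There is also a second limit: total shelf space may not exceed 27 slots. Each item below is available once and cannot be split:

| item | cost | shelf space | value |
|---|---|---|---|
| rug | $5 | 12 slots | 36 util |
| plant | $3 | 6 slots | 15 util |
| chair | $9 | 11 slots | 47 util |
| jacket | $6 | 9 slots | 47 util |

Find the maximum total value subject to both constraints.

83 util

Feasible sets respecting both limits:
- rug+jacket: cost 11, shelf space 21, value 83
- plant+jacket: cost 9, shelf space 15, value 62
- rug+plant: cost 8, shelf space 18, value 51
Best: 83 util.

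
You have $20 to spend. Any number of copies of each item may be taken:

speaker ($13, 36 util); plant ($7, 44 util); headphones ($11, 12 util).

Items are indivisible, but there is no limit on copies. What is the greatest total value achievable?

88 util

Best value-per-unit is plant at 44/7, and filling with it alone uses cost 2×7=14. No mix of the others beats 2×44 = 88.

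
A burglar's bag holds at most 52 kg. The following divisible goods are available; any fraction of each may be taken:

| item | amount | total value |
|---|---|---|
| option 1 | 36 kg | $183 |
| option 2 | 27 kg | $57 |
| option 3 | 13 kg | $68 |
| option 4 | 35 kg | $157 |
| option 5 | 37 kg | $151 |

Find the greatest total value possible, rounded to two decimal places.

264.46

Take in order of value per unit:
- option 3 (68/13 per unit): all 13 → value 68, running total 68.00
- option 1 (183/36 per unit): all 36 → value 183, running total 251.00
- option 4 (157/35 per unit): 3 of 35 → value 3×157/35 = 13.4571, running total 264.46
Total 264.46.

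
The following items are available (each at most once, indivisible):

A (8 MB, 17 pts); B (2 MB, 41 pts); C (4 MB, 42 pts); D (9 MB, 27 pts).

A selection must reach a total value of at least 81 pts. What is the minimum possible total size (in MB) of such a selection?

6

Subsets with value ≥ 81, sorted by total size:
- B+C: size 6, value 83
- A+B+C: size 14, value 100
- B+C+D: size 15, value 110
- A+B+D: size 19, value 85
Minimum size: 6 MB.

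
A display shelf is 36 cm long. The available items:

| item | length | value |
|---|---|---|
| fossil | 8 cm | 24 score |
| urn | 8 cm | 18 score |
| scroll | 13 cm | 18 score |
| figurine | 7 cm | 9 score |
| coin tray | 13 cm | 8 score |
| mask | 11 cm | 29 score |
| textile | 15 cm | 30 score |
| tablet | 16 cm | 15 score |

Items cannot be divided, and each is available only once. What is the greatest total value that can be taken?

Check high-value combinations within 36 cm:
- fossil+mask+textile: length 8+11+15=34, value 24+29+30=83
- fossil+urn+figurine+mask: length 8+8+7+11=34, value 24+18+9+29=80
- urn+mask+textile: length 8+11+15=34, value 18+29+30=77
- fossil+urn+textile: length 8+8+15=31, value 24+18+30=72
Best: 83 score.

83 score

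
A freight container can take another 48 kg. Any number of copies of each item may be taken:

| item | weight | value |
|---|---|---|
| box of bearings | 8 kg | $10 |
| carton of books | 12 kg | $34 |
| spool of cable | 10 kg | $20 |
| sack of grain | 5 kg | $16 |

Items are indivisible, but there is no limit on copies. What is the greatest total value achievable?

Best value-per-unit is sack of grain at 16/5; filling with it alone gives 9×16 = 144.
Optimal mix: 1×carton of books + 7×sack of grain → weight 47, value 146.

$146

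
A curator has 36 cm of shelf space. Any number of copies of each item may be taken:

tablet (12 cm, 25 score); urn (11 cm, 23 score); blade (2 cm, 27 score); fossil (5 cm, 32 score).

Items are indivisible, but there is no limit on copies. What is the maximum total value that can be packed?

486 score

Best value-per-unit is blade at 27/2, and filling with it alone uses length 18×2=36. No mix of the others beats 18×27 = 486.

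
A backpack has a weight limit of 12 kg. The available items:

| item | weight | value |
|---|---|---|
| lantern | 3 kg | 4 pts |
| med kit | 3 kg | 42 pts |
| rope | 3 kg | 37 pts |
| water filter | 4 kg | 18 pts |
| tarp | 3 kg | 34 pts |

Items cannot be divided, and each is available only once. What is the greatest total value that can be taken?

117 pts

Check high-value combinations within 12 kg:
- lantern+med kit+rope+tarp: weight 3+3+3+3=12, value 4+42+37+34=117
- med kit+rope+tarp: weight 3+3+3=9, value 42+37+34=113
- med kit+rope+water filter: weight 3+3+4=10, value 42+37+18=97
- med kit+water filter+tarp: weight 3+4+3=10, value 42+18+34=94
Best: 117 pts.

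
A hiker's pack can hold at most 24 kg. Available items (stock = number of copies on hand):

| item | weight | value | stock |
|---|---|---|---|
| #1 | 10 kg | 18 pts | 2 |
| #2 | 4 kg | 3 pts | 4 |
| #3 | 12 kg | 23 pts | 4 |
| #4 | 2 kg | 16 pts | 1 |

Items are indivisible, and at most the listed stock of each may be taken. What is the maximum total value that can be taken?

57 pts

Top feasible selections:
- 1×#1 + 1×#3 + 1×#4: weight 24, value 57
- 2×#1 + 1×#4: weight 22, value 52
Best: 57 pts.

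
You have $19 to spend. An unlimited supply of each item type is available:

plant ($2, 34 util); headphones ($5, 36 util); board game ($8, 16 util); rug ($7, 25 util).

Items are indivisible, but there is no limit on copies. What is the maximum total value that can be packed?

306 util

Best value-per-unit is plant at 34/2, and filling with it alone uses cost 9×2=18. No mix of the others beats 9×34 = 306.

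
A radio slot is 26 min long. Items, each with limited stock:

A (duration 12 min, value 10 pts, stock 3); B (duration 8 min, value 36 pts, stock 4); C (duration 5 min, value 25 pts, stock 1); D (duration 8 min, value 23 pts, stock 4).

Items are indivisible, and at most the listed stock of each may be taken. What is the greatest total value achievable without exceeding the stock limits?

108 pts

Best selections within duration 26 and stock limits:
- 3×B: duration 24, value 108
- 2×B + 1×C: duration 21, value 97
Best: 108 pts.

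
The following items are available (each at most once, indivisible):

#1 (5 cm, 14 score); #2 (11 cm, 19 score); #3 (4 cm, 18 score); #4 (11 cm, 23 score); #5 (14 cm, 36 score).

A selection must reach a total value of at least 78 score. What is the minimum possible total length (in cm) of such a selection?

34

Subsets with value ≥ 78, sorted by total length:
- #1+#3+#4+#5: length 34, value 91
- #1+#2+#3+#5: length 34, value 87
Minimum length: 34 cm.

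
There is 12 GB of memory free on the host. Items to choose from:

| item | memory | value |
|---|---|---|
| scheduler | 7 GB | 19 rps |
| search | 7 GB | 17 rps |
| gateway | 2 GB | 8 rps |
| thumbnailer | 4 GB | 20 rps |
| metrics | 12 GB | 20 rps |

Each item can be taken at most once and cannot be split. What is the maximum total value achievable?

Check high-value combinations within 12 GB:
- scheduler+thumbnailer: memory 7+4=11, value 19+20=39
- search+thumbnailer: memory 7+4=11, value 17+20=37
- gateway+thumbnailer: memory 2+4=6, value 8+20=28
- scheduler+gateway: memory 7+2=9, value 19+8=27
Best: 39 rps.

39 rps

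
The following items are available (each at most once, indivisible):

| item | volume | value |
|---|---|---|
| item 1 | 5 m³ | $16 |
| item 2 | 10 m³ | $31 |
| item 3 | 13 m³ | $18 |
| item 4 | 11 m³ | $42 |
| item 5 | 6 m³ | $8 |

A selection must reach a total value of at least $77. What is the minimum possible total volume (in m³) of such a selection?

Subsets with value ≥ 77, sorted by total volume:
- item 1+item 2+item 4: volume 26, value 89
- item 2+item 4+item 5: volume 27, value 81
- item 1+item 2+item 4+item 5: volume 32, value 97
Minimum volume: 26 m³.

26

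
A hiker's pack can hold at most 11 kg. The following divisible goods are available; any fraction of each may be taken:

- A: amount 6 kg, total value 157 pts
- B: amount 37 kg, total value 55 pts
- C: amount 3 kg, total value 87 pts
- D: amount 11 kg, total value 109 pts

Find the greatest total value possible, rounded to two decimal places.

263.82

Take in order of value per unit:
- C (87/3 per unit): all 3 → value 87, running total 87.00
- A (157/6 per unit): all 6 → value 157, running total 244.00
- D (109/11 per unit): 2 of 11 → value 2×109/11 = 19.8182, running total 263.82
Total 263.82.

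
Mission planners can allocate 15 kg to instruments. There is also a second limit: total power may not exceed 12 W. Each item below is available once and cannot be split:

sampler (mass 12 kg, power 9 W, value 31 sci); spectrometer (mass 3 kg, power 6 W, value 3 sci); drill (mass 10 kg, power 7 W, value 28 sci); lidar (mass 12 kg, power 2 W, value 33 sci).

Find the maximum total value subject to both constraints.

Feasible sets respecting both limits:
- spectrometer+lidar: mass 15, power 8, value 36
- lidar: mass 12, power 2, value 33
- sampler: mass 12, power 9, value 31
Best: 36 sci.

36 sci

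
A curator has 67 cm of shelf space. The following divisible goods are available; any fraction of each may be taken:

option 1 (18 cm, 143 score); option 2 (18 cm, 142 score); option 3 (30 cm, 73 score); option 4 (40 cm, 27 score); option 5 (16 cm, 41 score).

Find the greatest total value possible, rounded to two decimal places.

Take in order of value per unit:
- option 1 (143/18 per unit): all 18 → value 143, running total 143.00
- option 2 (142/18 per unit): all 18 → value 142, running total 285.00
- option 5 (41/16 per unit): all 16 → value 41, running total 326.00
- option 3 (73/30 per unit): 15 of 30 → value 15×73/30 = 36.5000, running total 362.50
Total 362.50.

362.50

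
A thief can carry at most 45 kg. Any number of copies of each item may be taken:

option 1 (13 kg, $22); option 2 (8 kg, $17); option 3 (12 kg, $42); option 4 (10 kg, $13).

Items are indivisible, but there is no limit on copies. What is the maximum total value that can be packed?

$143

Best value-per-unit is option 3 at 42/12; filling with it alone gives 3×42 = 126.
Optimal mix: 1×option 2 + 3×option 3 → weight 44, value 143.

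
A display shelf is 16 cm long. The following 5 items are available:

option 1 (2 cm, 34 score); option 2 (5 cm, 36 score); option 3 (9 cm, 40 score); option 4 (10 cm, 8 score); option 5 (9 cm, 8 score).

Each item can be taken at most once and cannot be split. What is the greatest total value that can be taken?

110 score

This is a 0/1 knapsack; check combinations near the capacity.
- option 1+option 2+option 3: length 2+5+9=16, value 34+36+40=110
- option 1+option 2+option 5: length 2+5+9=16, value 34+36+8=78
- option 2+option 3: length 5+9=14, value 36+40=76
Best: 110 score.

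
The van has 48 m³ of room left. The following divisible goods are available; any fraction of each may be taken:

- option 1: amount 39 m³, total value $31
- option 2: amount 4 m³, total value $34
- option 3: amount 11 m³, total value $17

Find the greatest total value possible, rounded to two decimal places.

77.23

Take in order of value per unit:
- option 2 (34/4 per unit): all 4 → value 34, running total 34.00
- option 3 (17/11 per unit): all 11 → value 17, running total 51.00
- option 1 (31/39 per unit): 33 of 39 → value 33×31/39 = 26.2308, running total 77.23
Total 77.23.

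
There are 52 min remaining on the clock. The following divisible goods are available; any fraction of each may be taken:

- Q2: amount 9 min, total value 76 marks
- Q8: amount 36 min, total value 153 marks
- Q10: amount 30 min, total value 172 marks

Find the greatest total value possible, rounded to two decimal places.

303.25

Take in order of value per unit:
- Q2 (76/9 per unit): all 9 → value 76, running total 76.00
- Q10 (172/30 per unit): all 30 → value 172, running total 248.00
- Q8 (153/36 per unit): 13 of 36 → value 13×153/36 = 55.2500, running total 303.25
Total 303.25.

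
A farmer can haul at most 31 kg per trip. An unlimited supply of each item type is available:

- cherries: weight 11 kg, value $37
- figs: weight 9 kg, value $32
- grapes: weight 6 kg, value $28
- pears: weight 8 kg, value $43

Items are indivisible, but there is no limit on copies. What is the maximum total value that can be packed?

$157

Best value-per-unit is pears at 43/8; filling with it alone gives 3×43 = 129.
Optimal mix: 1×grapes + 3×pears → weight 30, value 157.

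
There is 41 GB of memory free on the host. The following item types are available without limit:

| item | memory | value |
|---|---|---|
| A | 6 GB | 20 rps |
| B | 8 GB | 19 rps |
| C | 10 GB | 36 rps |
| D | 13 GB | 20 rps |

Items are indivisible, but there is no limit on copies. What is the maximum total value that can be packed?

Best value-per-unit is C at 36/10, and filling with it alone uses memory 4×10=40. No mix of the others beats 4×36 = 144.

144 rps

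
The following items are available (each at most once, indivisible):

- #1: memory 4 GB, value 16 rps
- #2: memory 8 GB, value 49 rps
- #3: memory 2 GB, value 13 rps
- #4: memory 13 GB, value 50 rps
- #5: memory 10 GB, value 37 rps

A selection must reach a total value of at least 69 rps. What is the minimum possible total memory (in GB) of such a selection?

14

Subsets with value ≥ 69, sorted by total memory:
- #1+#2+#3: memory 14, value 78
- #2+#5: memory 18, value 86
- #1+#3+#4: memory 19, value 79
- #2+#3+#5: memory 20, value 99
Minimum memory: 14 GB.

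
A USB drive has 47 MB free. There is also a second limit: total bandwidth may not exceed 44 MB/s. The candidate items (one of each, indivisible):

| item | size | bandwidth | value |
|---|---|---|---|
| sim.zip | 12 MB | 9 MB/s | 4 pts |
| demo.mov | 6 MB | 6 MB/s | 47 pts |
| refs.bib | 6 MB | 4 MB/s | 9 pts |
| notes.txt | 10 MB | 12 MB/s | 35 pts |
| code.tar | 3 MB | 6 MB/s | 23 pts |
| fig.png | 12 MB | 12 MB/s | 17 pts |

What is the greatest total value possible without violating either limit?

Feasible sets respecting both limits:
- demo.mov+refs.bib+notes.txt+code.tar+fig.png: size 37, bandwidth 40, value 131
- demo.mov+notes.txt+code.tar+fig.png: size 31, bandwidth 36, value 122
- sim.zip+demo.mov+refs.bib+notes.txt+code.tar: size 37, bandwidth 37, value 118
Best: 131 pts.

131 pts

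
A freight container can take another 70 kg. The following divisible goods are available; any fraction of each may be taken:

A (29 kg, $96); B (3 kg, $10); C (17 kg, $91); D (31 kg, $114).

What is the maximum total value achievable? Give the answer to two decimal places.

277.90

Take in order of value per unit:
- C (91/17 per unit): all 17 → value 91, running total 91.00
- D (114/31 per unit): all 31 → value 114, running total 205.00
- B (10/3 per unit): all 3 → value 10, running total 215.00
- A (96/29 per unit): 19 of 29 → value 19×96/29 = 62.8966, running total 277.90
Total 277.90.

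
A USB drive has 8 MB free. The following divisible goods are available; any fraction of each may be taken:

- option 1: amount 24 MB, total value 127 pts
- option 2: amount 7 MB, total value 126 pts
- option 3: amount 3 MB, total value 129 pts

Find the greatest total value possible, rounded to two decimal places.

Take in order of value per unit:
- option 3 (129/3 per unit): all 3 → value 129, running total 129.00
- option 2 (126/7 per unit): 5 of 7 → value 5×126/7 = 90.0000, running total 219.00
Total 219.00.

219.00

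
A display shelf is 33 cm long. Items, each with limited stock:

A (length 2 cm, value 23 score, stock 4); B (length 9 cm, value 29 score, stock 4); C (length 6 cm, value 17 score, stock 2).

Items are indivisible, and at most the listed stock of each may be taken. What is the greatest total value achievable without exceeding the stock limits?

Best selections within length 33 and stock limits:
- 4×A + 2×B + 1×C: length 32, value 167
- 3×A + 3×B: length 33, value 156
- 4×A + 1×B + 2×C: length 29, value 155
- 4×A + 2×B: length 26, value 150
Best: 167 score.

167 score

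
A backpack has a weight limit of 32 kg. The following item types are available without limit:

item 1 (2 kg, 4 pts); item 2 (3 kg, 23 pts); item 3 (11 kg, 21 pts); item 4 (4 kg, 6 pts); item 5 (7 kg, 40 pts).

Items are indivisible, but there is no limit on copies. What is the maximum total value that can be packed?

Best value-per-unit is item 2 at 23/3; filling with it alone gives 10×23 = 230.
Optimal mix: 1×item 1 + 10×item 2 → weight 32, value 234.

234 pts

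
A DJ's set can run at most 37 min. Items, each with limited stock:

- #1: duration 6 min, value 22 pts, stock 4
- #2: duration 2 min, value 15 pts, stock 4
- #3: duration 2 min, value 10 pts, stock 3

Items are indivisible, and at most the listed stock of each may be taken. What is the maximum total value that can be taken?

Top feasible selections:
- 4×#1 + 4×#2 + 2×#3: duration 36, value 168
- 4×#1 + 3×#2 + 3×#3: duration 36, value 163
- 4×#1 + 4×#2 + 1×#3: duration 34, value 158
Best: 168 pts.

168 pts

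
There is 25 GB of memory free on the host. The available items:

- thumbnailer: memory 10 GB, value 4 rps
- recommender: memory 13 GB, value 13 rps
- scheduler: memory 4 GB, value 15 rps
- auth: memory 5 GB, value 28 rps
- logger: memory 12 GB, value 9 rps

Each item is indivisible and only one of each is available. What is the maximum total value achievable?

Check high-value combinations within 25 GB:
- recommender+scheduler+auth: memory 13+4+5=22, value 13+15+28=56
- scheduler+auth+logger: memory 4+5+12=21, value 15+28+9=52
- thumbnailer+scheduler+auth: memory 10+4+5=19, value 4+15+28=47
- scheduler+auth: memory 4+5=9, value 15+28=43
- recommender+auth: memory 13+5=18, value 13+28=41
Best: 56 rps.

56 rps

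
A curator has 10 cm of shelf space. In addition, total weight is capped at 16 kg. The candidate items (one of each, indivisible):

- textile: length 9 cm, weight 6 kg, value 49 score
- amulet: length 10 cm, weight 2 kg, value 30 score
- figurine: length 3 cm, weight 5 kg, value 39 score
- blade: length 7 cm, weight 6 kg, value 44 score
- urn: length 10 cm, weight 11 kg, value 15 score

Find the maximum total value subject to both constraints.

83 score

Feasible sets respecting both limits:
- figurine+blade: length 10, weight 11, value 83
- textile: length 9, weight 6, value 49
- blade: length 7, weight 6, value 44
Best: 83 score.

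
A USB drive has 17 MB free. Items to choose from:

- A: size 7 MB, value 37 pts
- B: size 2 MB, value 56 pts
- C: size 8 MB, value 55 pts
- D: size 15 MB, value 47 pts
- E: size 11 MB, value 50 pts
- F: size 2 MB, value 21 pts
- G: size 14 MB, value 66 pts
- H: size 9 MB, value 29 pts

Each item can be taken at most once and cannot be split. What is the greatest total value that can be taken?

This is a 0/1 knapsack; check combinations near the capacity.
- A+B+C: size 7+2+8=17, value 37+56+55=148
- B+C+F: size 2+8+2=12, value 56+55+21=132
- B+E+F: size 2+11+2=15, value 56+50+21=127
- B+G: size 2+14=16, value 56+66=122
- A+B+F: size 7+2+2=11, value 37+56+21=114
Best: 148 pts.

148 pts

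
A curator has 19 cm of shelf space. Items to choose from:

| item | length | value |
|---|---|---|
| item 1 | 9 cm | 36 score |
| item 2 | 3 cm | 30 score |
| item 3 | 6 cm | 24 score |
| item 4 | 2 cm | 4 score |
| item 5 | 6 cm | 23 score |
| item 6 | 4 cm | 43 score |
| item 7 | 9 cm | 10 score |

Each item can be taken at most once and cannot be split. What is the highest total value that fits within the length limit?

This is a 0/1 knapsack; check combinations near the capacity.
- item 2+item 3+item 5+item 6: length 3+6+6+4=19, value 30+24+23+43=120
- item 1+item 2+item 4+item 6: length 9+3+2+4=18, value 36+30+4+43=113
- item 1+item 2+item 6: length 9+3+4=16, value 36+30+43=109
- item 1+item 3+item 6: length 9+6+4=19, value 36+24+43=103
- item 1+item 5+item 6: length 9+6+4=19, value 36+23+43=102
Best: 120 score.

120 score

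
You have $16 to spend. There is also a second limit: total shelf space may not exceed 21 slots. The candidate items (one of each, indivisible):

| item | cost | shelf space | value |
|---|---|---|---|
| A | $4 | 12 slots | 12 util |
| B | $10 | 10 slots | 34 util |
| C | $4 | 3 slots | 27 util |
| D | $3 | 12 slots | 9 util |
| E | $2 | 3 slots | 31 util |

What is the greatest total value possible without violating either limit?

Feasible sets respecting both limits:
- B+C+E: cost 16, shelf space 16, value 92
- A+C+E: cost 10, shelf space 18, value 70
- C+D+E: cost 9, shelf space 18, value 67
Best: 92 util.

92 util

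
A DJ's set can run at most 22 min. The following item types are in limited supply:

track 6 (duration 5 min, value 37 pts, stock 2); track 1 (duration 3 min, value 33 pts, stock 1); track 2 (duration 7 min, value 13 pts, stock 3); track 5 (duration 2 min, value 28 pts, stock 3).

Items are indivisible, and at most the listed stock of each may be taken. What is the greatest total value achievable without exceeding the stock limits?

191 pts

Best selections within duration 22 and stock limits:
- 2×track 6 + 1×track 1 + 3×track 5: duration 19, value 191
- 1×track 6 + 1×track 1 + 1×track 2 + 3×track 5: duration 21, value 167
- 2×track 6 + 1×track 1 + 2×track 5: duration 17, value 163
Best: 191 pts.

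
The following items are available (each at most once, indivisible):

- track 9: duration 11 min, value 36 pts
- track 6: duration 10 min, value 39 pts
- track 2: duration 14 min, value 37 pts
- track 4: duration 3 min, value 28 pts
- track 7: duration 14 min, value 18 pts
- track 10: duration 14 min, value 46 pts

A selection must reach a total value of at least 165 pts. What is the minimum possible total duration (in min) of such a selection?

52

Subsets with value ≥ 165, sorted by total duration:
- track 9+track 6+track 2+track 4+track 10: duration 52, value 186
- track 9+track 6+track 4+track 7+track 10: duration 52, value 167
- track 6+track 2+track 4+track 7+track 10: duration 55, value 168
- track 9+track 2+track 4+track 7+track 10: duration 56, value 165
Minimum duration: 52 min.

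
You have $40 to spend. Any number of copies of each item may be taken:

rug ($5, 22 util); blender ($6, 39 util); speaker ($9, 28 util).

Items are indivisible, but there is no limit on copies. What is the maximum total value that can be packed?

239 util

Best value-per-unit is blender at 39/6; filling with it alone gives 6×39 = 234.
Optimal mix: 2×rug + 5×blender → cost 40, value 239.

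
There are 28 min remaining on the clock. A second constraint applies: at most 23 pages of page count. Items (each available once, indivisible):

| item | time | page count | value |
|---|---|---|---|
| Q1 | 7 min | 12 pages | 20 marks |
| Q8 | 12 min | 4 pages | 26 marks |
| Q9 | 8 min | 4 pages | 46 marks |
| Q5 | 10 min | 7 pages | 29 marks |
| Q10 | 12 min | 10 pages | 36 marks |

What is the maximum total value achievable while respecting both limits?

95 marks

Feasible sets respecting both limits:
- Q1+Q9+Q5: time 25, page count 23, value 95
- Q1+Q8+Q9: time 27, page count 20, value 92
- Q9+Q10: time 20, page count 14, value 82
- Q9+Q5: time 18, page count 11, value 75
Best: 95 marks.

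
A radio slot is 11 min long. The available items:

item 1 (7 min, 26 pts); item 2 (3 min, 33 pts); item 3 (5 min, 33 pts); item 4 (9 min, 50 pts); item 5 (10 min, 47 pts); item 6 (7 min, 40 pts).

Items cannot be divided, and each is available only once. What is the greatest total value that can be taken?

73 pts

This is a 0/1 knapsack; check combinations near the capacity.
- item 2+item 6: duration 3+7=10, value 33+40=73
- item 2+item 3: duration 3+5=8, value 33+33=66
- item 1+item 2: duration 7+3=10, value 26+33=59
- item 4: duration 9, value 50
Best: 73 pts.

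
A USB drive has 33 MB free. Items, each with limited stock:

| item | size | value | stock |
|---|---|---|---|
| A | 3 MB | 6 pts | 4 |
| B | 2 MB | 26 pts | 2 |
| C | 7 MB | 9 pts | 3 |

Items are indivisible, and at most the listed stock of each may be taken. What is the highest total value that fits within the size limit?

94 pts

Top feasible selections:
- 4×A + 2×B + 2×C: size 30, value 94
- 2×A + 2×B + 3×C: size 31, value 91
Best: 94 pts.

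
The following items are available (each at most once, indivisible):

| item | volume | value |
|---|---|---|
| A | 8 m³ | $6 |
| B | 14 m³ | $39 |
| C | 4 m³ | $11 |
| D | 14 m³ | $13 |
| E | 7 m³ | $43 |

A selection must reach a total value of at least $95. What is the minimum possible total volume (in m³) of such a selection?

33

Subsets with value ≥ 95, sorted by total volume:
- A+B+C+E: volume 33, value 99
- B+D+E: volume 35, value 95
Minimum volume: 33 m³.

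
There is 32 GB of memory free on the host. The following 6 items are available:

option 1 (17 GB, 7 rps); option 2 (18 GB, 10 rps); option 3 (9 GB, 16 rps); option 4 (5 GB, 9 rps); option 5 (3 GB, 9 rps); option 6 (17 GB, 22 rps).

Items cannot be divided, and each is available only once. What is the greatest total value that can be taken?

Check high-value combinations within 32 GB:
- option 3+option 5+option 6: memory 9+3+17=29, value 16+9+22=47
- option 3+option 4+option 6: memory 9+5+17=31, value 16+9+22=47
- option 4+option 5+option 6: memory 5+3+17=25, value 9+9+22=40
Best: 47 rps.

47 rps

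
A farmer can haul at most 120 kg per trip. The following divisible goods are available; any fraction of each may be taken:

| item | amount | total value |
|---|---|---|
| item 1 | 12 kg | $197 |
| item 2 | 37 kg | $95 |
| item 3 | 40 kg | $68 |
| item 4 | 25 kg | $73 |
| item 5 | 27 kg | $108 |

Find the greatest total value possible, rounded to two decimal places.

505.30

Take in order of value per unit:
- item 1 (197/12 per unit): all 12 → value 197, running total 197.00
- item 5 (108/27 per unit): all 27 → value 108, running total 305.00
- item 4 (73/25 per unit): all 25 → value 73, running total 378.00
- item 2 (95/37 per unit): all 37 → value 95, running total 473.00
- item 3 (68/40 per unit): 19 of 40 → value 19×68/40 = 32.3000, running total 505.30
Total 505.30.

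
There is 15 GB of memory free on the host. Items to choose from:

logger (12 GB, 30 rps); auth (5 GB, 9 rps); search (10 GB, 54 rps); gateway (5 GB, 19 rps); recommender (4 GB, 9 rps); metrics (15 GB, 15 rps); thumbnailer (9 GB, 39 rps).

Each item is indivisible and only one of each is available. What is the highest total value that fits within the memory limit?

73 rps

Check high-value combinations within 15 GB:
- search+gateway: memory 10+5=15, value 54+19=73
- search+recommender: memory 10+4=14, value 54+9=63
- auth+search: memory 5+10=15, value 9+54=63
Best: 73 rps.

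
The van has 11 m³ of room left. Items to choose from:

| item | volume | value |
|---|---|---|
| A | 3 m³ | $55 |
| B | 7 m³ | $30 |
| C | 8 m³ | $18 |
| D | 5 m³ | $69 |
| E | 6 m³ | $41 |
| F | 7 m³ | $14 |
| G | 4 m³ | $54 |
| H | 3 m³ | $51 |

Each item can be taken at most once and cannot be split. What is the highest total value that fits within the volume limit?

Check high-value combinations within 11 m³:
- A+D+H: volume 3+5+3=11, value 55+69+51=175
- A+G+H: volume 3+4+3=10, value 55+54+51=160
- A+D: volume 3+5=8, value 55+69=124
- D+G: volume 5+4=9, value 69+54=123
- D+H: volume 5+3=8, value 69+51=120
Best: $175.

$175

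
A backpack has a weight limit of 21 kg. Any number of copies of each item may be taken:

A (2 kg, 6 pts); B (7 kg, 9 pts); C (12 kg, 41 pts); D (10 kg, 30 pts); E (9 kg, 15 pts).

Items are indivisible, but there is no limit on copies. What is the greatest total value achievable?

65 pts

Best value-per-unit is C at 41/12; filling with it alone gives 1×41 = 41.
Optimal mix: 4×A + 1×C → weight 20, value 65.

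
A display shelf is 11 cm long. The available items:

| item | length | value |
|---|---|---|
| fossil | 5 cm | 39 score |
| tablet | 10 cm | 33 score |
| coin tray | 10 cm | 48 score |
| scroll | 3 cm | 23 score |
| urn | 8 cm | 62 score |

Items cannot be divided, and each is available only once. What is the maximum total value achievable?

Check high-value combinations within 11 cm:
- scroll+urn: length 3+8=11, value 23+62=85
- fossil+scroll: length 5+3=8, value 39+23=62
- urn: length 8, value 62
- coin tray: length 10, value 48
Best: 85 score.

85 score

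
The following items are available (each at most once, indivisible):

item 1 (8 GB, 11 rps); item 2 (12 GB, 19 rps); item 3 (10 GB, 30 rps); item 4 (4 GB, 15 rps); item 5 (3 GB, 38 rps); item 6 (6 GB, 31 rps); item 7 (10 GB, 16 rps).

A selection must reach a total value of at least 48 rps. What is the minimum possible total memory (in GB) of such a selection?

Subsets with value ≥ 48, sorted by total memory:
- item 4+item 5: memory 7, value 53
- item 5+item 6: memory 9, value 69
Minimum memory: 7 GB.

7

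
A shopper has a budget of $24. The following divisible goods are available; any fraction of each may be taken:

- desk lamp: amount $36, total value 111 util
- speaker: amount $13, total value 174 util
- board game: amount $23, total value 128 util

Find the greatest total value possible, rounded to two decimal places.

Take in order of value per unit:
- speaker (174/13 per unit): all 13 → value 174, running total 174.00
- board game (128/23 per unit): 11 of 23 → value 11×128/23 = 61.2174, running total 235.22
Total 235.22.

235.22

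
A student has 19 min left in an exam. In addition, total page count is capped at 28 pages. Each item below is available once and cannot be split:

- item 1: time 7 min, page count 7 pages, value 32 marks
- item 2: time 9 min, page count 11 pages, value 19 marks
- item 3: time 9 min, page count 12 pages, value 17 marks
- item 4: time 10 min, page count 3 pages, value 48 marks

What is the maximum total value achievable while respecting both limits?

80 marks

Feasible sets respecting both limits:
- item 1+item 4: time 17, page count 10, value 80
- item 2+item 4: time 19, page count 14, value 67
- item 3+item 4: time 19, page count 15, value 65
- item 1+item 2: time 16, page count 18, value 51
Best: 80 marks.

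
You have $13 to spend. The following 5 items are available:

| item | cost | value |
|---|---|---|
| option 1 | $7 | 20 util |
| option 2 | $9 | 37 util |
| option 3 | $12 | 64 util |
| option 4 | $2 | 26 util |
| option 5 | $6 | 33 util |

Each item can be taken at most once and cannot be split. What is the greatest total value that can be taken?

Check high-value combinations within $13:
- option 3: cost 12, value 64
- option 2+option 4: cost 9+2=11, value 37+26=63
- option 4+option 5: cost 2+6=8, value 26+33=59
- option 1+option 5: cost 7+6=13, value 20+33=53
- option 1+option 4: cost 7+2=9, value 20+26=46
Best: 64 util.

64 util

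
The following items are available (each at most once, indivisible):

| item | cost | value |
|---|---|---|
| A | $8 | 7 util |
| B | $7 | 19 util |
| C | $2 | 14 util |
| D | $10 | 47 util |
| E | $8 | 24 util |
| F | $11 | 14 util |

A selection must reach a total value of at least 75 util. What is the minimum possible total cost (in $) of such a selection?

Subsets with value ≥ 75, sorted by total cost:
- B+C+D: cost 19, value 80
- C+D+E: cost 20, value 85
- C+D+F: cost 23, value 75
- B+D+E: cost 25, value 90
Minimum cost: 19 $.

19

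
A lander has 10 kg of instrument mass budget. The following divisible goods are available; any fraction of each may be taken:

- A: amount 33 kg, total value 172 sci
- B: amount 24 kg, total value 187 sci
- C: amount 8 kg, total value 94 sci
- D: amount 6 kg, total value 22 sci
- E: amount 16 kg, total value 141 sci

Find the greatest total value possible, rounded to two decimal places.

Take in order of value per unit:
- C (94/8 per unit): all 8 → value 94, running total 94.00
- E (141/16 per unit): 2 of 16 → value 2×141/16 = 17.6250, running total 111.63
Total 111.63.

111.63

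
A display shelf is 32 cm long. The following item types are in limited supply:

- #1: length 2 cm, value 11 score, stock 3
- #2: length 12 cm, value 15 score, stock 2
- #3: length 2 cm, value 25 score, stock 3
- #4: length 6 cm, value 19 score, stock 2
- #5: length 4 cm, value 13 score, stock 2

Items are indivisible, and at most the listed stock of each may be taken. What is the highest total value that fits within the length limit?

Top feasible selections:
- 3×#1 + 3×#3 + 2×#4 + 2×#5: length 32, value 172
- 2×#1 + 3×#3 + 2×#4 + 2×#5: length 30, value 161
- 3×#1 + 3×#3 + 2×#4 + 1×#5: length 28, value 159
- 3×#1 + 3×#3 + 1×#4 + 2×#5: length 26, value 153
Best: 172 score.

172 score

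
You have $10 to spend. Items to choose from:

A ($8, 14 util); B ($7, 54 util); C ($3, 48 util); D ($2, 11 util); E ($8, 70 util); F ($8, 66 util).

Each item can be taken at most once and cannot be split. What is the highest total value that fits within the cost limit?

102 util

Check high-value combinations within $10:
- B+C: cost 7+3=10, value 54+48=102
- D+E: cost 2+8=10, value 11+70=81
- D+F: cost 2+8=10, value 11+66=77
Best: 102 util.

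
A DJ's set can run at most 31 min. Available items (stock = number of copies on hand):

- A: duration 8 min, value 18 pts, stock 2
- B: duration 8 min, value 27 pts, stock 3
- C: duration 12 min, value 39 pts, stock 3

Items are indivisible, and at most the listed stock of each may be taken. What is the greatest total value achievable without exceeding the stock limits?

Best selections within duration 31 and stock limits:
- 2×B + 1×C: duration 28, value 93
- 1×A + 1×B + 1×C: duration 28, value 84
- 3×B: duration 24, value 81
Best: 93 pts.

93 pts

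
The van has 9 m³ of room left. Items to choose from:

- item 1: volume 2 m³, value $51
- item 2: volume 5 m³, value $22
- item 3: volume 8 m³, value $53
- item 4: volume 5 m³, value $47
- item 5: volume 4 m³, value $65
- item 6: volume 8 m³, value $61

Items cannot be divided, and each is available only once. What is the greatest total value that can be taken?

Check high-value combinations within 9 m³:
- item 1+item 5: volume 2+4=6, value 51+65=116
- item 4+item 5: volume 5+4=9, value 47+65=112
- item 1+item 4: volume 2+5=7, value 51+47=98
- item 2+item 5: volume 5+4=9, value 22+65=87
- item 1+item 2: volume 2+5=7, value 51+22=73
Best: $116.

$116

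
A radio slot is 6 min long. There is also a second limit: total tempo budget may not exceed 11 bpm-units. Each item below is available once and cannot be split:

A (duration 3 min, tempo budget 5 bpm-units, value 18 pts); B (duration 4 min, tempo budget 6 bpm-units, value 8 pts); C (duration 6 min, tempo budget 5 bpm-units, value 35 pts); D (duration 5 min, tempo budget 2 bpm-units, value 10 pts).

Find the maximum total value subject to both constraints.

Feasible sets respecting both limits:
- C: duration 6, tempo budget 5, value 35
- A: duration 3, tempo budget 5, value 18
- D: duration 5, tempo budget 2, value 10
- B: duration 4, tempo budget 6, value 8
Best: 35 pts.

35 pts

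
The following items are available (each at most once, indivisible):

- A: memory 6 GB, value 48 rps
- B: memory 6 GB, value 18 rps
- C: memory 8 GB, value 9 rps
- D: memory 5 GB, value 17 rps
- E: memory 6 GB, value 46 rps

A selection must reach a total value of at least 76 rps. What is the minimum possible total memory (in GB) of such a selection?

12

Subsets with value ≥ 76, sorted by total memory:
- A+E: memory 12, value 94
- A+D+E: memory 17, value 111
Minimum memory: 12 GB.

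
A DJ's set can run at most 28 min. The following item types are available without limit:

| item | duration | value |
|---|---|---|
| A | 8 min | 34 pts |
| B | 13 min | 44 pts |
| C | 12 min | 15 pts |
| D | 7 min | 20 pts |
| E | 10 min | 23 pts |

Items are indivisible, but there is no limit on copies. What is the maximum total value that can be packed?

102 pts

Best value-per-unit is A at 34/8, and filling with it alone uses duration 3×8=24. No mix of the others beats 3×34 = 102.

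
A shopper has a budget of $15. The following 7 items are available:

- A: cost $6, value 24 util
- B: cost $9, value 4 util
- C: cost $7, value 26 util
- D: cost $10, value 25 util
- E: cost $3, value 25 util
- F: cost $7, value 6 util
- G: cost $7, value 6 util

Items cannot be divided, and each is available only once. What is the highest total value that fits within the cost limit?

This is a 0/1 knapsack; check combinations near the capacity.
- C+E: cost 7+3=10, value 26+25=51
- A+C: cost 6+7=13, value 24+26=50
- D+E: cost 10+3=13, value 25+25=50
- A+E: cost 6+3=9, value 24+25=49
- C+F: cost 7+7=14, value 26+6=32
Best: 51 util.

51 util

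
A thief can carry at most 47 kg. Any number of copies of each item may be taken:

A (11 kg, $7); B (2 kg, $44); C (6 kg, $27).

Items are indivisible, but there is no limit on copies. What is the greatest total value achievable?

Best value-per-unit is B at 44/2, and filling with it alone uses weight 23×2=46. No mix of the others beats 23×44 = 1012.

$1012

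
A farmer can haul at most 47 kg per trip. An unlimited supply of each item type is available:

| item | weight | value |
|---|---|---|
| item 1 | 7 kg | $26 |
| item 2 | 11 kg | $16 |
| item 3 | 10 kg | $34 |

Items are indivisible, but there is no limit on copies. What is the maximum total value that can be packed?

$164

Best value-per-unit is item 1 at 26/7; filling with it alone gives 6×26 = 156.
Optimal mix: 5×item 1 + 1×item 3 → weight 45, value 164.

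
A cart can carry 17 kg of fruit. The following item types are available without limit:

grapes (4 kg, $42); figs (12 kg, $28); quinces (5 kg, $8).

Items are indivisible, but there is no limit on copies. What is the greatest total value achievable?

Best value-per-unit is grapes at 42/4, and filling with it alone uses weight 4×4=16. No mix of the others beats 4×42 = 168.

$168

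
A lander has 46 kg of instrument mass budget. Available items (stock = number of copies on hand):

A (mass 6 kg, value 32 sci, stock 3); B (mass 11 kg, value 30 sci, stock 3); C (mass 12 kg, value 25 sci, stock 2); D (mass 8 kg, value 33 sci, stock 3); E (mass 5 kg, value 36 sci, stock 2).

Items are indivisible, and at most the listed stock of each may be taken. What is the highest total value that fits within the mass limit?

Best selections within mass 46 and stock limits:
- 2×A + 3×D + 2×E: mass 46, value 235
- 3×A + 2×D + 2×E: mass 44, value 234
- 1×A + 3×D + 2×E: mass 40, value 203
- 2×A + 2×D + 2×E: mass 38, value 202
Best: 235 sci.

235 sci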